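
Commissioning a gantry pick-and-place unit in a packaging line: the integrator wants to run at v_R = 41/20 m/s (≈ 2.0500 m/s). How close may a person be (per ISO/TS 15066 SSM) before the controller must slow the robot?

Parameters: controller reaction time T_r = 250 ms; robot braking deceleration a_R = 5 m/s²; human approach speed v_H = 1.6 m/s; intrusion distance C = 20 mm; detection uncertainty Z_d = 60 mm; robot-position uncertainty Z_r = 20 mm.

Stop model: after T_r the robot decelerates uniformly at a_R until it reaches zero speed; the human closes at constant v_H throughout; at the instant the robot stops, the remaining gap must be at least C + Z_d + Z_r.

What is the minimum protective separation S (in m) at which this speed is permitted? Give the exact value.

S_min = 1671/800 m = 2.0888 m

T_s = v_R/a_R = (41/20)/5 = 0.4100 s
robot covers v_R·T_r = 2.0500·0.2500 = 0.5125 m before braking
braking distance = 2.0500²/(2·5.0000) = 0.4203 m
human closes 1.6000·0.6600 = 1.0560 m
C+Z_d+Z_r = 0.0200+0.0600+0.0200 = 0.1000 m
S_min ≈ 0.5125+0.4203+1.0560+0.1000  ⇒  S_min = 1671/800 m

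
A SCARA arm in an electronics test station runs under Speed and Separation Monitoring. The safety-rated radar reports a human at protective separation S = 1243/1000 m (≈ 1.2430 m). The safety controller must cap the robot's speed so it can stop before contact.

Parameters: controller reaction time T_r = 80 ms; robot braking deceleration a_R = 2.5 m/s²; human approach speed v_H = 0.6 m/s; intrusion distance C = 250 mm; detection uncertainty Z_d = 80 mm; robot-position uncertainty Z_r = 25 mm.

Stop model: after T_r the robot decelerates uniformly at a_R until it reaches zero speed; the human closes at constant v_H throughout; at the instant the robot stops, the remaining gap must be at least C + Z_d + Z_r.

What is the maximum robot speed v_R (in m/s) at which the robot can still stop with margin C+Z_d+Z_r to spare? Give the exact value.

at the boundary: (1/5)·v² + (8/25)·v + (-21/25) = 0
  disc = (8/25)² − 4·(1/5)·(-21/25) = 484/625 ; √disc = 22/25
  v_R = (−(8/25) + 22/25) / (2·(1/5)) = 7/5 m/s
check:
T_s = v_R/a_R = (7/5)/(5/2) = 0.5600 s
robot covers v_R·T_r = 1.4000·0.0800 = 0.1120 m before braking
robot under decel: 1.4000²/(2·2.5000) = 0.3920 m
human over T_r+T_s: 0.6000·(0.0800+0.5600) = 0.3840 m
margins: 0.2500+0.0800+0.0250 = 0.3550 m
sum ≈ 0.1120+0.3920+0.3840+0.3550 ≈ 1.2430 m = S ✓

v_R_max = 7/5 m/s = 1.4000 m/s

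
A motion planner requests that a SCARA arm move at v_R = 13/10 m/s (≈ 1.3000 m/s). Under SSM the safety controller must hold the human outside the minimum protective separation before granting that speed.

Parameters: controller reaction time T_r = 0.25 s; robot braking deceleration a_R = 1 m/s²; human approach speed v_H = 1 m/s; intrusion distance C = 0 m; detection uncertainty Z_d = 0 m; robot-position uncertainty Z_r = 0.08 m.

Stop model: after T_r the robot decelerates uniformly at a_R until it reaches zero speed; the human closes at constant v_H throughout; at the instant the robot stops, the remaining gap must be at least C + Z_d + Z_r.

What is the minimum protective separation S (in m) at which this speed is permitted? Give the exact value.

braking lasts T_s = (13/10)/1 = 1.3000 s
robot covers v_R·T_r = 1.3000·0.2500 = 0.3250 m before braking
robot under decel: 1.3000²/(2·1.0000) = 0.8450 m
human over T_r+T_s: 1.0000·(0.2500+1.3000) = 1.5500 m
C+Z_d+Z_r = 0.0000+0.0000+0.0800 = 0.0800 m
S_min ≈ 0.3250+0.8450+1.5500+0.0800  ⇒  S_min = 14/5 m

S_min = 14/5 m = 2.8000 m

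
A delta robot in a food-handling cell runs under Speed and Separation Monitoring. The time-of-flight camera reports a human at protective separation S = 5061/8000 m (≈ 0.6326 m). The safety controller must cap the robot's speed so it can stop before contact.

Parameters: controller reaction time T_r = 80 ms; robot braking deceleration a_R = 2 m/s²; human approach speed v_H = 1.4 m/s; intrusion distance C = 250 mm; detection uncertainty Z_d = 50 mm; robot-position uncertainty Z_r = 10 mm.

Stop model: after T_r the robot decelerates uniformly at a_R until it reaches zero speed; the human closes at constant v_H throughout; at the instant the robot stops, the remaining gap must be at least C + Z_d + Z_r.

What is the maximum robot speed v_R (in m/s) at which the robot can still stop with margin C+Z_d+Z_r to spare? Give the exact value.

v_R_max = 1/4 m/s = 0.2500 m/s

quadratic (1/4)·v² + (39/50)·v + (-337/1600) = 0
  disc = (39/50)² − 4·(1/4)·(-337/1600) = 32761/40000 ; √disc = 181/200
  v_R = (−(39/50) + 181/200) / (2·(1/4)) = 1/4 m/s
check:
braking lasts T_s = (1/4)/2 = 0.1250 s
robot covers v_R·T_r = 0.2500·0.0800 = 0.0200 m before braking
braking distance = 0.2500²/(2·2.0000) = 0.0156 m
person approaches 1.4000·(0.0800+0.1250) = 0.2870 m
margins: 0.2500+0.0500+0.0100 = 0.3100 m
sum ≈ 0.0200+0.0156+0.2870+0.3100 ≈ 0.6326 m = S ✓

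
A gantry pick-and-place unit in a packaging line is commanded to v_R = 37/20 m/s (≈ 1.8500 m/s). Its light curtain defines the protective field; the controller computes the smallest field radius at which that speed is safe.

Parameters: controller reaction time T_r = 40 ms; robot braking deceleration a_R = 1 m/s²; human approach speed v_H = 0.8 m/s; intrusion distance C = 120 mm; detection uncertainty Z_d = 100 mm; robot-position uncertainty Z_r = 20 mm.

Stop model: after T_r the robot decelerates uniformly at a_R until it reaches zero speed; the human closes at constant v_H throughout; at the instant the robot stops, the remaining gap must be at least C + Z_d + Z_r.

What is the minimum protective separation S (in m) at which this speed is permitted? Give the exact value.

braking lasts T_s = (37/20)/1 = 1.8500 s
robot in T_r: 1.8500·0.0400 = 0.0740 m
robot covers 1.8500·1.8500 − ½·1.0000·1.8500² = 1.7112 m while stopping
human closes 0.8000·1.8900 = 1.5120 m
margins: 0.1200+0.1000+0.0200 = 0.2400 m
S_min ≈ 0.0740+1.7112+1.5120+0.2400  ⇒  S_min = 14149/4000 m

S_min = 14149/4000 m = 3.5372 m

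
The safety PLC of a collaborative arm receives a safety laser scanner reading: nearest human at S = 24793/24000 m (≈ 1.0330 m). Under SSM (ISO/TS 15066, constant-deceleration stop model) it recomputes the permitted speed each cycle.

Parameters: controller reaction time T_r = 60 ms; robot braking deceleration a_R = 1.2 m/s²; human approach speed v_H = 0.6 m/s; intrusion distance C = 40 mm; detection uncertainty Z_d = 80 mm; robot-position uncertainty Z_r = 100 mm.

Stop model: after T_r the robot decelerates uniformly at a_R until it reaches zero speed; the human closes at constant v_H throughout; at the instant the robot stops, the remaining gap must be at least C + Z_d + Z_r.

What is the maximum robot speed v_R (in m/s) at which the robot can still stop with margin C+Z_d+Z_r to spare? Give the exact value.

collect terms ⇒ (5/12)·v_R² + (14/25)·v_R + (-18649/24000) = 0
  disc = (14/25)² − 4·(5/12)·(-18649/24000) = 579121/360000 ; √disc = 761/600
  v_R = (−(14/25) + 761/600) / (2·(5/12)) = 17/20 m/s
check:
T_s = v_R/a_R = (17/20)/(6/5) = 0.7083 s
robot covers v_R·T_r = 0.8500·0.0600 = 0.0510 m before braking
robot covers 0.8500·0.7083 − ½·1.2000·0.7083² = 0.3010 m while stopping
human over T_r+T_s: 0.6000·(0.0600+0.7083) = 0.4610 m
margins: 0.0400+0.0800+0.1000 = 0.2200 m
sum ≈ 0.0510+0.3010+0.4610+0.2200 ≈ 1.0330 m = S ✓

v_R_max = 17/20 m/s = 0.8500 m/s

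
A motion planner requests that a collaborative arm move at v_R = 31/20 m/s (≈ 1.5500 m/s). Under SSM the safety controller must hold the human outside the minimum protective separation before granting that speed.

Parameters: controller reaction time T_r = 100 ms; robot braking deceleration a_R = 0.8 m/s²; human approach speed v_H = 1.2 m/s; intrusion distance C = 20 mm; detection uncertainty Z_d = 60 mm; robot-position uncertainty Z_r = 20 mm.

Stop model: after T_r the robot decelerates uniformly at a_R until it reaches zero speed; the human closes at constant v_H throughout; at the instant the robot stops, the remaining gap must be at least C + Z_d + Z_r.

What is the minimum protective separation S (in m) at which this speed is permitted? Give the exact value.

S_min = 2689/640 m = 4.2016 m

T_s = v_R/a_R = (31/20)/(4/5) = 1.9375 s
robot in T_r: 1.5500·0.1000 = 0.1550 m
braking distance = 1.5500²/(2·0.8000) = 1.5016 m
human closes 1.2000·2.0375 = 2.4450 m
residual clearance needed = 0.0200+0.0600+0.0200 = 0.1000 m
S_min ≈ 0.1550+1.5016+2.4450+0.1000  ⇒  S_min = 2689/640 m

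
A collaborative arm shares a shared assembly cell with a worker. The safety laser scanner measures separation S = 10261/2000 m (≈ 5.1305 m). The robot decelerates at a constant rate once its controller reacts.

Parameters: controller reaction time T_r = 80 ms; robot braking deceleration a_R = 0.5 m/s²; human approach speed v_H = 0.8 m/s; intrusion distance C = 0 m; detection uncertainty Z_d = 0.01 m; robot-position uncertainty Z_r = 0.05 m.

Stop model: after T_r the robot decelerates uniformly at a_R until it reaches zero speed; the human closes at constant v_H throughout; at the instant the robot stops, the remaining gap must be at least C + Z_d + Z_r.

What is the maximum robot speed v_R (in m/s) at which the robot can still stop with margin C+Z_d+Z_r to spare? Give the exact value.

v_R_max = 31/20 m/s = 1.5500 m/s

at the boundary: (1)·v² + (42/25)·v + (-10013/2000) = 0
  disc = (42/25)² − 4·(1)·(-10013/2000) = 57121/2500 ; √disc = 239/50
  v_R = (−(42/25) + 239/50) / (2·(1)) = 31/20 m/s
check:
braking lasts T_s = (31/20)/(1/2) = 3.1000 s
reaction-phase robot travel = 1.5500·0.0800 = 0.1240 m
robot covers 1.5500·3.1000 − ½·0.5000·3.1000² = 2.4025 m while stopping
human closes 0.8000·3.1800 = 2.5440 m
C+Z_d+Z_r = 0.0000+0.0100+0.0500 = 0.0600 m
sum ≈ 0.1240+2.4025+2.5440+0.0600 ≈ 5.1305 m = S ✓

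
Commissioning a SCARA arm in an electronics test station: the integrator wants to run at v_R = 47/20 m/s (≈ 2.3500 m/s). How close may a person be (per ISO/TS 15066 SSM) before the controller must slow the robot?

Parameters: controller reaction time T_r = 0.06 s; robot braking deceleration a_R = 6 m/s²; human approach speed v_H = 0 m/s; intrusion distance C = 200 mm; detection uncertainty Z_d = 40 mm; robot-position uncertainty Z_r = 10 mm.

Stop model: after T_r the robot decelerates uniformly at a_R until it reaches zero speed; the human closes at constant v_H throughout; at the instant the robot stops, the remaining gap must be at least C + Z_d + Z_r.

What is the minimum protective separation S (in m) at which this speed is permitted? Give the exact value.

stop time T_s = (47/20)/6 = 0.3917 s
robot covers v_R·T_r = 2.3500·0.0600 = 0.1410 m before braking
braking distance = 2.3500²/(2·6.0000) = 0.4602 m
human closes 0.0000·0.4517 = 0.0000 m
C+Z_d+Z_r = 0.2000+0.0400+0.0100 = 0.2500 m
S_min ≈ 0.1410+0.4602+0.0000+0.2500  ⇒  S_min = 20429/24000 m

S_min = 20429/24000 m = 0.8512 m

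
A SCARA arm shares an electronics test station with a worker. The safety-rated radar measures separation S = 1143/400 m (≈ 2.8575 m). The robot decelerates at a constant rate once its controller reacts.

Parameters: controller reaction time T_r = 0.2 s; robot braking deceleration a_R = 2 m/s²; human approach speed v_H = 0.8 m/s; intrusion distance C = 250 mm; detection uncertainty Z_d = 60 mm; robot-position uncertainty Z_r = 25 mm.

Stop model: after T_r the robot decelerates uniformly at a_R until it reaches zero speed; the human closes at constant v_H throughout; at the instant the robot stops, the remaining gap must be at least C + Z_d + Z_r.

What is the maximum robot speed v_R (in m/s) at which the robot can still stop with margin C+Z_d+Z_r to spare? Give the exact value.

at the boundary: (1/4)·v² + (3/5)·v + (-189/80) = 0
  disc = (3/5)² − 4·(1/4)·(-189/80) = 1089/400 ; √disc = 33/20
  v_R = (−(3/5) + 33/20) / (2·(1/4)) = 21/10 m/s
check:
stop time T_s = (21/10)/2 = 1.0500 s
robot covers v_R·T_r = 2.1000·0.2000 = 0.4200 m before braking
braking distance = 2.1000²/(2·2.0000) = 1.1025 m
human closes 0.8000·1.2500 = 1.0000 m
margins: 0.2500+0.0600+0.0250 = 0.3350 m
sum ≈ 0.4200+1.1025+1.0000+0.3350 ≈ 2.8575 m = S ✓

v_R_max = 21/10 m/s = 2.1000 m/s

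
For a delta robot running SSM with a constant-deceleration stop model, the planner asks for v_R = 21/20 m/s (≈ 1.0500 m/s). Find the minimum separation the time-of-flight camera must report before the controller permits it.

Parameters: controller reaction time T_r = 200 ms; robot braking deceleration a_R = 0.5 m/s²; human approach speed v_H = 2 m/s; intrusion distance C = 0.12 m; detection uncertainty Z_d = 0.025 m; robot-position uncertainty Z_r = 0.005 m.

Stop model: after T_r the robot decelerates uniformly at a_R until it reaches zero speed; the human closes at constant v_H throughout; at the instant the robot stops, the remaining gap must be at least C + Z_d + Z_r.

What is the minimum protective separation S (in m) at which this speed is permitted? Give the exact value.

T_s = v_R/a_R = (21/20)/(1/2) = 2.1000 s
reaction-phase robot travel = 1.0500·0.2000 = 0.2100 m
robot under decel: 1.0500²/(2·0.5000) = 1.1025 m
person approaches 2.0000·(0.2000+2.1000) = 4.6000 m
C+Z_d+Z_r = 0.1200+0.0250+0.0050 = 0.1500 m
S_min ≈ 0.2100+1.1025+4.6000+0.1500  ⇒  S_min = 97/16 m

S_min = 97/16 m = 6.0625 m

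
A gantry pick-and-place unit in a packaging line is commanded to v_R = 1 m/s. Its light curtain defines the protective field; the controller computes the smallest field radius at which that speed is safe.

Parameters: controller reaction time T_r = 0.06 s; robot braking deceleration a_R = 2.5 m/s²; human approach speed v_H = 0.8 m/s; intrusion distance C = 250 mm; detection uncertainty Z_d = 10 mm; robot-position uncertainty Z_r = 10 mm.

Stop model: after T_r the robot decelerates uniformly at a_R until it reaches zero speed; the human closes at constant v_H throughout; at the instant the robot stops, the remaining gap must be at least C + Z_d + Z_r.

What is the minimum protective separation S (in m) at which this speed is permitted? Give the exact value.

stop time T_s = 1/(5/2) = 0.4000 s
robot covers v_R·T_r = 1.0000·0.0600 = 0.0600 m before braking
robot under decel: 1.0000²/(2·2.5000) = 0.2000 m
human closes 0.8000·0.4600 = 0.3680 m
residual clearance needed = 0.2500+0.0100+0.0100 = 0.2700 m
S_min ≈ 0.0600+0.2000+0.3680+0.2700  ⇒  S_min = 449/500 m

S_min = 449/500 m = 0.8980 m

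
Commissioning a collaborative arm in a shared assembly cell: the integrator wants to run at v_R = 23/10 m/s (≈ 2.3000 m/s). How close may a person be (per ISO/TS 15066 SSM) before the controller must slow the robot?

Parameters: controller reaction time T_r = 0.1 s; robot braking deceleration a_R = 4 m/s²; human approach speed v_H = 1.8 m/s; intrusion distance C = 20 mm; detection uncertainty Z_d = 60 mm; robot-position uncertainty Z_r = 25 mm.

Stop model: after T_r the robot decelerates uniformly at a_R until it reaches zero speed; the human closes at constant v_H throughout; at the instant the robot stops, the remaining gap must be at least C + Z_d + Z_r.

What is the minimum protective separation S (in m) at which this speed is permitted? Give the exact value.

S_min = 1769/800 m = 2.2113 m

stop time T_s = (23/10)/4 = 0.5750 s
reaction-phase robot travel = 2.3000·0.1000 = 0.2300 m
robot under decel: 2.3000²/(2·4.0000) = 0.6613 m
person approaches 1.8000·(0.1000+0.5750) = 1.2150 m
residual clearance needed = 0.0200+0.0600+0.0250 = 0.1050 m
S_min ≈ 0.2300+0.6613+1.2150+0.1050  ⇒  S_min = 1769/800 m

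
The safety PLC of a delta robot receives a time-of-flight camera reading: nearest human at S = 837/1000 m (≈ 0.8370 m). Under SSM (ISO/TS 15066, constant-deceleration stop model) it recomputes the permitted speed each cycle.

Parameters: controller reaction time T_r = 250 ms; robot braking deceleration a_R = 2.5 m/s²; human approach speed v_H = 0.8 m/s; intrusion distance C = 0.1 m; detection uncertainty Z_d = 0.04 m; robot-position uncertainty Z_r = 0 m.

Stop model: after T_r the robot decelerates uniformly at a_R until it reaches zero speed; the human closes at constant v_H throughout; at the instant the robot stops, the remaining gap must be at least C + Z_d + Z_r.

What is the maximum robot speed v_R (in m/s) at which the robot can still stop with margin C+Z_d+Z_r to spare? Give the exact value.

collect terms ⇒ (1/5)·v_R² + (57/100)·v_R + (-497/1000) = 0
  disc = (57/100)² − 4·(1/5)·(-497/1000) = 289/400 ; √disc = 17/20
  v_R = (−(57/100) + 17/20) / (2·(1/5)) = 7/10 m/s
check:
T_s = v_R/a_R = (7/10)/(5/2) = 0.2800 s
reaction-phase robot travel = 0.7000·0.2500 = 0.1750 m
robot covers 0.7000·0.2800 − ½·2.5000·0.2800² = 0.0980 m while stopping
person approaches 0.8000·(0.2500+0.2800) = 0.4240 m
margins: 0.1000+0.0400+0.0000 = 0.1400 m
sum ≈ 0.1750+0.0980+0.4240+0.1400 ≈ 0.8370 m = S ✓

v_R_max = 7/10 m/s = 0.7000 m/s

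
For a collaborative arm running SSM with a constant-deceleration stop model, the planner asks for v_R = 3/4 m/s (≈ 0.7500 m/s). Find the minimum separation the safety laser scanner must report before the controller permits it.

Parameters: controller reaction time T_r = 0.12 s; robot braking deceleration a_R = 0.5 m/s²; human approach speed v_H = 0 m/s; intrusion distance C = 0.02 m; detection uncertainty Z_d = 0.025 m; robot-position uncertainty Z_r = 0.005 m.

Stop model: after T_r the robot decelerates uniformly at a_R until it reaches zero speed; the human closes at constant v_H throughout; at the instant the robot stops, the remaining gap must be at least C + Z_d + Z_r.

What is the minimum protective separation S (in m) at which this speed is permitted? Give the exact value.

T_s = v_R/a_R = (3/4)/(1/2) = 1.5000 s
robot covers v_R·T_r = 0.7500·0.1200 = 0.0900 m before braking
robot covers 0.7500·1.5000 − ½·0.5000·1.5000² = 0.5625 m while stopping
human closes 0.0000·1.6200 = 0.0000 m
margins: 0.0200+0.0250+0.0050 = 0.0500 m
S_min ≈ 0.0900+0.5625+0.0000+0.0500  ⇒  S_min = 281/400 m

S_min = 281/400 m = 0.7025 m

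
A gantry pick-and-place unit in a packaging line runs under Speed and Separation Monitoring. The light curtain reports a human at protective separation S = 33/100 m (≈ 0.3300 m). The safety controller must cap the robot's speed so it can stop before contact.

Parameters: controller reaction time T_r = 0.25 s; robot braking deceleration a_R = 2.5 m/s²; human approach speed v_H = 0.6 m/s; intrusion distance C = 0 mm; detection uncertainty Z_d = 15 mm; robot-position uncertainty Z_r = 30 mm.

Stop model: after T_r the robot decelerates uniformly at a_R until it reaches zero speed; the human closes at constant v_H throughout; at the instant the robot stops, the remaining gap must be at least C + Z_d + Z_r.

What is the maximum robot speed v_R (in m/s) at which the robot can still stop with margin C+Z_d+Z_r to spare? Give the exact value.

v_R_max = 1/4 m/s = 0.2500 m/s

quadratic (1/5)·v² + (49/100)·v + (-27/200) = 0
  disc = (49/100)² − 4·(1/5)·(-27/200) = 3481/10000 ; √disc = 59/100
  v_R = (−(49/100) + 59/100) / (2·(1/5)) = 1/4 m/s
check:
stop time T_s = (1/4)/(5/2) = 0.1000 s
robot in T_r: 0.2500·0.2500 = 0.0625 m
robot covers 0.2500·0.1000 − ½·2.5000·0.1000² = 0.0125 m while stopping
human closes 0.6000·0.3500 = 0.2100 m
residual clearance needed = 0.0000+0.0150+0.0300 = 0.0450 m
sum ≈ 0.0625+0.0125+0.2100+0.0450 ≈ 0.3300 m = S ✓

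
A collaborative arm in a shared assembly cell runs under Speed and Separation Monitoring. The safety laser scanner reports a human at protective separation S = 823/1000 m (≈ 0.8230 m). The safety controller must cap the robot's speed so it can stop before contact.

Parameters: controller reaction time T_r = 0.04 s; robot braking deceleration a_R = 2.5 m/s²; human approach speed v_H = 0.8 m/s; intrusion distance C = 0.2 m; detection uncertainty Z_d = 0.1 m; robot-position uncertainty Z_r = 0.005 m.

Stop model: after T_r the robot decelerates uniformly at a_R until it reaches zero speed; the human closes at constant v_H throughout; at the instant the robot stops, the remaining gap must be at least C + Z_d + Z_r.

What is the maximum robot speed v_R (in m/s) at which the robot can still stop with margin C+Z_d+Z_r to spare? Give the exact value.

at the boundary: (1/5)·v² + (9/25)·v + (-243/500) = 0
  disc = (9/25)² − 4·(1/5)·(-243/500) = 324/625 ; √disc = 18/25
  v_R = (−(9/25) + 18/25) / (2·(1/5)) = 9/10 m/s
check:
braking lasts T_s = (9/10)/(5/2) = 0.3600 s
robot in T_r: 0.9000·0.0400 = 0.0360 m
robot covers 0.9000·0.3600 − ½·2.5000·0.3600² = 0.1620 m while stopping
human over T_r+T_s: 0.8000·(0.0400+0.3600) = 0.3200 m
residual clearance needed = 0.2000+0.1000+0.0050 = 0.3050 m
sum ≈ 0.0360+0.1620+0.3200+0.3050 ≈ 0.8230 m = S ✓

v_R_max = 9/10 m/s = 0.9000 m/s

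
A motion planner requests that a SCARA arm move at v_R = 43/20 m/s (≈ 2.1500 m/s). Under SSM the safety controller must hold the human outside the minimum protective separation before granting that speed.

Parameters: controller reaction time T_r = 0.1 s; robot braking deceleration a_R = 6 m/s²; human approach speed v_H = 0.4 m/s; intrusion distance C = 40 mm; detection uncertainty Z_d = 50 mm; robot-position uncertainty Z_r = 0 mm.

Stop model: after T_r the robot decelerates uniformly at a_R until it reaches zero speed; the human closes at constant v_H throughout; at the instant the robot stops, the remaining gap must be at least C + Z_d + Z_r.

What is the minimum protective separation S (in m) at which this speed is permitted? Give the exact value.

braking lasts T_s = (43/20)/6 = 0.3583 s
robot in T_r: 2.1500·0.1000 = 0.2150 m
robot covers 2.1500·0.3583 − ½·6.0000·0.3583² = 0.3852 m while stopping
human closes 0.4000·0.4583 = 0.1833 m
C+Z_d+Z_r = 0.0400+0.0500+0.0000 = 0.0900 m
S_min ≈ 0.2150+0.3852+0.1833+0.0900  ⇒  S_min = 4193/4800 m

S_min = 4193/4800 m = 0.8735 m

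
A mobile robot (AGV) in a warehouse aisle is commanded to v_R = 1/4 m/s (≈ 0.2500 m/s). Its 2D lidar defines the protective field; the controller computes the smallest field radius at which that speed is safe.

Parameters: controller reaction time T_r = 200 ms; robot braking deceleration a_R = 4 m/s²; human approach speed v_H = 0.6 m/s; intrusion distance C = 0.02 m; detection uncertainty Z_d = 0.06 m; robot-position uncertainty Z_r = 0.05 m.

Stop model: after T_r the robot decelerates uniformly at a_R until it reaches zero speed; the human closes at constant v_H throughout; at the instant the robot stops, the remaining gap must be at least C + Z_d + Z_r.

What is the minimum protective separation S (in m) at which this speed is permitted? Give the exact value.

braking lasts T_s = (1/4)/4 = 0.0625 s
robot in T_r: 0.2500·0.2000 = 0.0500 m
robot covers 0.2500·0.0625 − ½·4.0000·0.0625² = 0.0078 m while stopping
human closes 0.6000·0.2625 = 0.1575 m
margins: 0.0200+0.0600+0.0500 = 0.1300 m
S_min ≈ 0.0500+0.0078+0.1575+0.1300  ⇒  S_min = 221/640 m

S_min = 221/640 m = 0.3453 m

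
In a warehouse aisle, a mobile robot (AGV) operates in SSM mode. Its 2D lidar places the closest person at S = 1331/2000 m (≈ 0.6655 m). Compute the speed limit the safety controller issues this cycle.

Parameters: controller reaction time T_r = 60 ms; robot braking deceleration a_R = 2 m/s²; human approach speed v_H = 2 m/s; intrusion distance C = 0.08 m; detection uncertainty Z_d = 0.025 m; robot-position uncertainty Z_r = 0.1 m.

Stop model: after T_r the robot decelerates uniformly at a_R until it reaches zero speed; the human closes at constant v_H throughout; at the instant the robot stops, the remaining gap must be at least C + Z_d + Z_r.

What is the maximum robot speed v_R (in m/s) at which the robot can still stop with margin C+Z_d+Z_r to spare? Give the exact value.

collect terms ⇒ (1/4)·v_R² + (53/50)·v_R + (-681/2000) = 0
  disc = (53/50)² − 4·(1/4)·(-681/2000) = 14641/10000 ; √disc = 121/100
  v_R = (−(53/50) + 121/100) / (2·(1/4)) = 3/10 m/s
check:
braking lasts T_s = (3/10)/2 = 0.1500 s
reaction-phase robot travel = 0.3000·0.0600 = 0.0180 m
braking distance = 0.3000²/(2·2.0000) = 0.0225 m
person approaches 2.0000·(0.0600+0.1500) = 0.4200 m
C+Z_d+Z_r = 0.0800+0.0250+0.1000 = 0.2050 m
sum ≈ 0.0180+0.0225+0.4200+0.2050 ≈ 0.6655 m = S ✓

v_R_max = 3/10 m/s = 0.3000 m/s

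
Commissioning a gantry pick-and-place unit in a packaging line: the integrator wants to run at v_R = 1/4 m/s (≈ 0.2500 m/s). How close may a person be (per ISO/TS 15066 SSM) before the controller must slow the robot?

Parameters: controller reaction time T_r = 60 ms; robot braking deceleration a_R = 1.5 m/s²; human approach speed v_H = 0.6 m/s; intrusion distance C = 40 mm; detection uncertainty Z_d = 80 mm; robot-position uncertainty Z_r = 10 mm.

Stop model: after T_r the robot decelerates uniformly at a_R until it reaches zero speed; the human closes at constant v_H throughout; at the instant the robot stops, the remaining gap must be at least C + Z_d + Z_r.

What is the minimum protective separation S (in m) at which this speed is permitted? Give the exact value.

stop time T_s = (1/4)/(3/2) = 0.1667 s
robot in T_r: 0.2500·0.0600 = 0.0150 m
robot under decel: 0.2500²/(2·1.5000) = 0.0208 m
human over T_r+T_s: 0.6000·(0.0600+0.1667) = 0.1360 m
residual clearance needed = 0.0400+0.0800+0.0100 = 0.1300 m
S_min ≈ 0.0150+0.0208+0.1360+0.1300  ⇒  S_min = 1811/6000 m

S_min = 1811/6000 m = 0.3018 m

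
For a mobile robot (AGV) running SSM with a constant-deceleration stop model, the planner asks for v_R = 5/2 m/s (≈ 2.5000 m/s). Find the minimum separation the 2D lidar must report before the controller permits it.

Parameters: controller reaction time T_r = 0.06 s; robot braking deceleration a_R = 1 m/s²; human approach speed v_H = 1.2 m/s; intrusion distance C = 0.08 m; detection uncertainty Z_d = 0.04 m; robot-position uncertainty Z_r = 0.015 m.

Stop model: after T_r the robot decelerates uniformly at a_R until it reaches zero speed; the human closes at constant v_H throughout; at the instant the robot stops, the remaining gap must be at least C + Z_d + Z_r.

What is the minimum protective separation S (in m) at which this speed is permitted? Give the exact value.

S_min = 3241/500 m = 6.4820 m

T_s = v_R/a_R = (5/2)/1 = 2.5000 s
robot in T_r: 2.5000·0.0600 = 0.1500 m
robot covers 2.5000·2.5000 − ½·1.0000·2.5000² = 3.1250 m while stopping
person approaches 1.2000·(0.0600+2.5000) = 3.0720 m
residual clearance needed = 0.0800+0.0400+0.0150 = 0.1350 m
S_min ≈ 0.1500+3.1250+3.0720+0.1350  ⇒  S_min = 3241/500 m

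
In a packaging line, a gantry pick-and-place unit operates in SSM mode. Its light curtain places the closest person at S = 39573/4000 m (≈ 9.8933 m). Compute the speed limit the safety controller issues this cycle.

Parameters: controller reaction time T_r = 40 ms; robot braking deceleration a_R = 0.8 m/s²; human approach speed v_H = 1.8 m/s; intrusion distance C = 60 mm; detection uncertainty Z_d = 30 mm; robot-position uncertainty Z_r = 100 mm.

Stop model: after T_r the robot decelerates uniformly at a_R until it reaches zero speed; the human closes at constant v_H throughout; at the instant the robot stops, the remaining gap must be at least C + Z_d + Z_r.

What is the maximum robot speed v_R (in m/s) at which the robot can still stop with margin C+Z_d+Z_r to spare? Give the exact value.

v_R_max = 5/2 m/s = 2.5000 m/s

collect terms ⇒ (5/8)·v_R² + (229/100)·v_R + (-1541/160) = 0
  disc = (229/100)² − 4·(5/8)·(-1541/160) = 1172889/40000 ; √disc = 1083/200
  v_R = (−(229/100) + 1083/200) / (2·(5/8)) = 5/2 m/s
check:
stop time T_s = (5/2)/(4/5) = 3.1250 s
robot in T_r: 2.5000·0.0400 = 0.1000 m
robot covers 2.5000·3.1250 − ½·0.8000·3.1250² = 3.9062 m while stopping
human closes 1.8000·3.1650 = 5.6970 m
margins: 0.0600+0.0300+0.1000 = 0.1900 m
sum ≈ 0.1000+3.9062+5.6970+0.1900 ≈ 9.8933 m = S ✓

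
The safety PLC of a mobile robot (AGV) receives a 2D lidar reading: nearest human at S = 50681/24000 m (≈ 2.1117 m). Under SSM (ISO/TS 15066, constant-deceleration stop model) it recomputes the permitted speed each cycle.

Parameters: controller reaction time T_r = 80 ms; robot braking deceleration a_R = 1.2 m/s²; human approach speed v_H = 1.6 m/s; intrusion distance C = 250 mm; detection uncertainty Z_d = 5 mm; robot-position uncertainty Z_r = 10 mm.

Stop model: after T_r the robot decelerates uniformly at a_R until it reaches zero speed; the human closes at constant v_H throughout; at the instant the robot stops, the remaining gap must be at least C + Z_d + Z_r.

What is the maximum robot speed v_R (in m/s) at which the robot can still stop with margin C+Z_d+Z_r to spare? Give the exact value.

at the boundary: (5/12)·v² + (106/75)·v + (-41249/24000) = 0
  disc = (106/75)² − 4·(5/12)·(-41249/24000) = 194481/40000 ; √disc = 441/200
  v_R = (−(106/75) + 441/200) / (2·(5/12)) = 19/20 m/s
check:
T_s = v_R/a_R = (19/20)/(6/5) = 0.7917 s
robot in T_r: 0.9500·0.0800 = 0.0760 m
robot covers 0.9500·0.7917 − ½·1.2000·0.7917² = 0.3760 m while stopping
human over T_r+T_s: 1.6000·(0.0800+0.7917) = 1.3947 m
residual clearance needed = 0.2500+0.0050+0.0100 = 0.2650 m
sum ≈ 0.0760+0.3760+1.3947+0.2650 ≈ 2.1117 m = S ✓

v_R_max = 19/20 m/s = 0.9500 m/s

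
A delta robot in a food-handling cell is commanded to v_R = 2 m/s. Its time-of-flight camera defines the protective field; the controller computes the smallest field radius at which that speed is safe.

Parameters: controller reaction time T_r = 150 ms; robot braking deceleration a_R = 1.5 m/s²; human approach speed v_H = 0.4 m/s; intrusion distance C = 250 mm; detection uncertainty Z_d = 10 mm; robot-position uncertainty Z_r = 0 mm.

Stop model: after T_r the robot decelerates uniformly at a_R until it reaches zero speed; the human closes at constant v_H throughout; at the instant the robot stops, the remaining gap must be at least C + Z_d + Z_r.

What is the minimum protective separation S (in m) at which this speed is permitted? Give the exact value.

T_s = v_R/a_R = 2/(3/2) = 1.3333 s
reaction-phase robot travel = 2.0000·0.1500 = 0.3000 m
robot covers 2.0000·1.3333 − ½·1.5000·1.3333² = 1.3333 m while stopping
person approaches 0.4000·(0.1500+1.3333) = 0.5933 m
residual clearance needed = 0.2500+0.0100+0.0000 = 0.2600 m
S_min ≈ 0.3000+1.3333+0.5933+0.2600  ⇒  S_min = 373/150 m

S_min = 373/150 m = 2.4867 m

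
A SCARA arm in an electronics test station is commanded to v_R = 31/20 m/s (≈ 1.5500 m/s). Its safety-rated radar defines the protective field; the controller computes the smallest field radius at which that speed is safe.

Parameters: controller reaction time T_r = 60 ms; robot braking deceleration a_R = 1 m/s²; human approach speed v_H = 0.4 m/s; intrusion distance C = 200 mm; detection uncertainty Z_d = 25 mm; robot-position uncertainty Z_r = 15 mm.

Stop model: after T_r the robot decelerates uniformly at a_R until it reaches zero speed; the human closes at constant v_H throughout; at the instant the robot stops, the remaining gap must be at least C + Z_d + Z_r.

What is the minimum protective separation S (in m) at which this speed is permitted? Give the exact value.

T_s = v_R/a_R = (31/20)/1 = 1.5500 s
reaction-phase robot travel = 1.5500·0.0600 = 0.0930 m
robot under decel: 1.5500²/(2·1.0000) = 1.2012 m
person approaches 0.4000·(0.0600+1.5500) = 0.6440 m
margins: 0.2000+0.0250+0.0150 = 0.2400 m
S_min ≈ 0.0930+1.2012+0.6440+0.2400  ⇒  S_min = 8713/4000 m

S_min = 8713/4000 m = 2.1782 m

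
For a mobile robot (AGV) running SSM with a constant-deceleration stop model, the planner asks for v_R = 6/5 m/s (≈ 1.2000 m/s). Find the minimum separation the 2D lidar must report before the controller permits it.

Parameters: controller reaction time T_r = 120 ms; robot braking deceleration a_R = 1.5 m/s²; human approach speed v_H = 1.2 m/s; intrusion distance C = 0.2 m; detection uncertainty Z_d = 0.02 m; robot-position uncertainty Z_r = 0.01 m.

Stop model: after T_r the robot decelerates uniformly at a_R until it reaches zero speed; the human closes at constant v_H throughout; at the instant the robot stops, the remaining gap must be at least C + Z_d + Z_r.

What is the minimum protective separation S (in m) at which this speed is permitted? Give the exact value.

S_min = 979/500 m = 1.9580 m

braking lasts T_s = (6/5)/(3/2) = 0.8000 s
reaction-phase robot travel = 1.2000·0.1200 = 0.1440 m
braking distance = 1.2000²/(2·1.5000) = 0.4800 m
person approaches 1.2000·(0.1200+0.8000) = 1.1040 m
margins: 0.2000+0.0200+0.0100 = 0.2300 m
S_min ≈ 0.1440+0.4800+1.1040+0.2300  ⇒  S_min = 979/500 m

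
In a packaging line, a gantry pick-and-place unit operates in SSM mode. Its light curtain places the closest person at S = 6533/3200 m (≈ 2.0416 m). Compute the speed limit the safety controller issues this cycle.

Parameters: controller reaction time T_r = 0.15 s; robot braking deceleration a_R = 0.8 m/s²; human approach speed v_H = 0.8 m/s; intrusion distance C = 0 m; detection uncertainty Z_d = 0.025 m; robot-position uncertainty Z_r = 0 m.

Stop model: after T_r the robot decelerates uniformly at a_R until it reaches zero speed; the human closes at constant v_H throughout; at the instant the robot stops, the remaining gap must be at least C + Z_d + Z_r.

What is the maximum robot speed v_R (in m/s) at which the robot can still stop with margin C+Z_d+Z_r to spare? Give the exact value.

collect terms ⇒ (5/8)·v_R² + (23/20)·v_R + (-6069/3200) = 0
  disc = (23/20)² − 4·(5/8)·(-6069/3200) = 38809/6400 ; √disc = 197/80
  v_R = (−(23/20) + 197/80) / (2·(5/8)) = 21/20 m/s
check:
T_s = v_R/a_R = (21/20)/(4/5) = 1.3125 s
robot covers v_R·T_r = 1.0500·0.1500 = 0.1575 m before braking
robot covers 1.0500·1.3125 − ½·0.8000·1.3125² = 0.6891 m while stopping
human closes 0.8000·1.4625 = 1.1700 m
margins: 0.0000+0.0250+0.0000 = 0.0250 m
sum ≈ 0.1575+0.6891+1.1700+0.0250 ≈ 2.0416 m = S ✓

v_R_max = 21/20 m/s = 1.0500 m/s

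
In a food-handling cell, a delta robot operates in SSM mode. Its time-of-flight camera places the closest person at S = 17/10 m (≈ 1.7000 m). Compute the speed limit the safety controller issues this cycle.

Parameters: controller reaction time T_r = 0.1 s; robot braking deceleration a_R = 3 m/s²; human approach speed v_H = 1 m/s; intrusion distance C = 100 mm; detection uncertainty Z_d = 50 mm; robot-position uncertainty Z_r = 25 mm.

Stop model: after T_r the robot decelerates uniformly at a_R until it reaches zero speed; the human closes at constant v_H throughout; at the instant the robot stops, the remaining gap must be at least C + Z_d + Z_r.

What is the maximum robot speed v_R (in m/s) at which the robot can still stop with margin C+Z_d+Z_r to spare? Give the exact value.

v_R_max = 19/10 m/s = 1.9000 m/s

quadratic (1/6)·v² + (13/30)·v + (-57/40) = 0
  disc = (13/30)² − 4·(1/6)·(-57/40) = 256/225 ; √disc = 16/15
  v_R = (−(13/30) + 16/15) / (2·(1/6)) = 19/10 m/s
check:
braking lasts T_s = (19/10)/3 = 0.6333 s
robot in T_r: 1.9000·0.1000 = 0.1900 m
braking distance = 1.9000²/(2·3.0000) = 0.6017 m
person approaches 1.0000·(0.1000+0.6333) = 0.7333 m
C+Z_d+Z_r = 0.1000+0.0500+0.0250 = 0.1750 m
sum ≈ 0.1900+0.6017+0.7333+0.1750 ≈ 1.7000 m = S ✓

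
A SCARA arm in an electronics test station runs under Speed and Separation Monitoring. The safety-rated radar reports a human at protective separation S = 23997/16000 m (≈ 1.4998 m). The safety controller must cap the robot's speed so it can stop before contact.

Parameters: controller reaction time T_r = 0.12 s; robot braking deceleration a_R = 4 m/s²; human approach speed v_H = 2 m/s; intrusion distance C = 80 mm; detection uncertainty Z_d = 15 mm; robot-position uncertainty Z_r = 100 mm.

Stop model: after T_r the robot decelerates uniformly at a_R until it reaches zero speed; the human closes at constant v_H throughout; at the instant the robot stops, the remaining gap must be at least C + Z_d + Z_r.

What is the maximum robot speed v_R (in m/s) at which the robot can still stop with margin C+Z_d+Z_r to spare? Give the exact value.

at the boundary: (1/8)·v² + (31/50)·v + (-17037/16000) = 0
  disc = (31/50)² − 4·(1/8)·(-17037/16000) = 146689/160000 ; √disc = 383/400
  v_R = (−(31/50) + 383/400) / (2·(1/8)) = 27/20 m/s
check:
braking lasts T_s = (27/20)/4 = 0.3375 s
robot covers v_R·T_r = 1.3500·0.1200 = 0.1620 m before braking
robot covers 1.3500·0.3375 − ½·4.0000·0.3375² = 0.2278 m while stopping
person approaches 2.0000·(0.1200+0.3375) = 0.9150 m
margins: 0.0800+0.0150+0.1000 = 0.1950 m
sum ≈ 0.1620+0.2278+0.9150+0.1950 ≈ 1.4998 m = S ✓

v_R_max = 27/20 m/s = 1.3500 m/s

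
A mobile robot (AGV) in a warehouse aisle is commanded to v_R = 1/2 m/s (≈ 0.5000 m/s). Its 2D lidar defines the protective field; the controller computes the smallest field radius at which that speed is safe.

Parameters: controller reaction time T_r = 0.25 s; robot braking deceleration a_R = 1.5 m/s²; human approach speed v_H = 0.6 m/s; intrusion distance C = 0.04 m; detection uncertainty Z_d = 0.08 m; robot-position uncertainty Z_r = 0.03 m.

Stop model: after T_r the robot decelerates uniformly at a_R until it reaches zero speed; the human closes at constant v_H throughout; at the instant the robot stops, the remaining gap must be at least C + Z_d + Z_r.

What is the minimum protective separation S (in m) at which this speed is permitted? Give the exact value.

T_s = v_R/a_R = (1/2)/(3/2) = 0.3333 s
robot covers v_R·T_r = 0.5000·0.2500 = 0.1250 m before braking
braking distance = 0.5000²/(2·1.5000) = 0.0833 m
human closes 0.6000·0.5833 = 0.3500 m
residual clearance needed = 0.0400+0.0800+0.0300 = 0.1500 m
S_min ≈ 0.1250+0.0833+0.3500+0.1500  ⇒  S_min = 17/24 m

S_min = 17/24 m = 0.7083 m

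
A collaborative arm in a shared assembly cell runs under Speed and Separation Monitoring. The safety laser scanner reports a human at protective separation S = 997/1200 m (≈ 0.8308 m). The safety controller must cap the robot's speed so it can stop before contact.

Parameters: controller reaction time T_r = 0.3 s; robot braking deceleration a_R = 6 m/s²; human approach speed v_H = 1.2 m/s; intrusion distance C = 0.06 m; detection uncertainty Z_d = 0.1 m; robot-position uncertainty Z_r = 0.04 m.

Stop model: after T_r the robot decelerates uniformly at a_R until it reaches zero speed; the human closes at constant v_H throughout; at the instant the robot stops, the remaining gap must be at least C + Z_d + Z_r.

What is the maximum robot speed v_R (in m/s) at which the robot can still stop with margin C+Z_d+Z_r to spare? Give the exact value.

v_R_max = 1/2 m/s = 0.5000 m/s

at the boundary: (1/12)·v² + (1/2)·v + (-13/48) = 0
  disc = (1/2)² − 4·(1/12)·(-13/48) = 49/144 ; √disc = 7/12
  v_R = (−(1/2) + 7/12) / (2·(1/12)) = 1/2 m/s
check:
braking lasts T_s = (1/2)/6 = 0.0833 s
robot covers v_R·T_r = 0.5000·0.3000 = 0.1500 m before braking
robot under decel: 0.5000²/(2·6.0000) = 0.0208 m
human over T_r+T_s: 1.2000·(0.3000+0.0833) = 0.4600 m
C+Z_d+Z_r = 0.0600+0.1000+0.0400 = 0.2000 m
sum ≈ 0.1500+0.0208+0.4600+0.2000 ≈ 0.8308 m = S ✓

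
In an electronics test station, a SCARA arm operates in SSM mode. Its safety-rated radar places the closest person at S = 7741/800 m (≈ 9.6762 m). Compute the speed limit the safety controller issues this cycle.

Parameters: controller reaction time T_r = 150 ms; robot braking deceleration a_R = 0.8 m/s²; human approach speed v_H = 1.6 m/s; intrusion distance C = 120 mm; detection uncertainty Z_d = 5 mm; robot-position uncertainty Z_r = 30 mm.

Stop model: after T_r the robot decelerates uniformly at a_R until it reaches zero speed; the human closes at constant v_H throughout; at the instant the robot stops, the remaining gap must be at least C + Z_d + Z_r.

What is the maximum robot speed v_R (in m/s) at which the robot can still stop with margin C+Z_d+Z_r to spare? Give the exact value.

v_R_max = 5/2 m/s = 2.5000 m/s

at the boundary: (5/8)·v² + (43/20)·v + (-297/32) = 0
  disc = (43/20)² − 4·(5/8)·(-297/32) = 44521/1600 ; √disc = 211/40
  v_R = (−(43/20) + 211/40) / (2·(5/8)) = 5/2 m/s
check:
T_s = v_R/a_R = (5/2)/(4/5) = 3.1250 s
robot covers v_R·T_r = 2.5000·0.1500 = 0.3750 m before braking
braking distance = 2.5000²/(2·0.8000) = 3.9062 m
person approaches 1.6000·(0.1500+3.1250) = 5.2400 m
C+Z_d+Z_r = 0.1200+0.0050+0.0300 = 0.1550 m
sum ≈ 0.3750+3.9062+5.2400+0.1550 ≈ 9.6762 m = S ✓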